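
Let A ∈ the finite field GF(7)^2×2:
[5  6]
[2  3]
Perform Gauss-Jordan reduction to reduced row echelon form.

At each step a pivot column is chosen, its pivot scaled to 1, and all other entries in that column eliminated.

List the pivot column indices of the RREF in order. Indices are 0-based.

pivot columns: 0, 1

step 1: normalize row 0 (÷5) = (1, 4)
  row 1: subtract 2×row0 = (0, 2)
step 2: normalize row 1 (÷2) = (0, 1)
  row 0: subtract 4×row1 = (1, 0)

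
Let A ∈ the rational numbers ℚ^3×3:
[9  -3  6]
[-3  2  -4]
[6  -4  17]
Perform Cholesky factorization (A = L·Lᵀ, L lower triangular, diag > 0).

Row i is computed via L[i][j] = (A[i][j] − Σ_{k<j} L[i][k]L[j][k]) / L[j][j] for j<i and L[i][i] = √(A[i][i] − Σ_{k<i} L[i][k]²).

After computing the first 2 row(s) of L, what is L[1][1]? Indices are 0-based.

L[1][1] = 1

Step 1: L[0][0] = √(9) = 3.
  L[1][0] = (-3) / L[0][0] = -1.
Step 2: L[1][1] = √(1) = 1.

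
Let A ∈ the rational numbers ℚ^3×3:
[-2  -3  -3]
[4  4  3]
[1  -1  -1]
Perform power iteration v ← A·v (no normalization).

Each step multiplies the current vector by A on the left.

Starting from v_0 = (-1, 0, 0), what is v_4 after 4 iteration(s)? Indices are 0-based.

v_4 = (-88, 89, -46)

v_0 = (-1, 0, 0).
v_1 = A·v_0 = (2, -4, -1).
v_2 = A·v_1 = (11, -11, 7).
v_3 = A·v_2 = (-10, 21, 15).
v_4 = A·v_3 = (-88, 89, -46).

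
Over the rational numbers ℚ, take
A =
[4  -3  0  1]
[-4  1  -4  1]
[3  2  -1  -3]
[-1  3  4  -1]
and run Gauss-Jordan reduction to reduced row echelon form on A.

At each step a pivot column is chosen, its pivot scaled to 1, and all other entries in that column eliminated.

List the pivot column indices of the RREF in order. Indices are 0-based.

step 1: normalize row 0 (÷4) = (1, -3/4, 0, 1/4)
  row 1: subtract -4×row0 = (0, -2, -4, 2)
  row 2: subtract 3×row0 = (0, 17/4, -1, -15/4)
  row 3: subtract -1×row0 = (0, 9/4, 4, -3/4)
step 2: normalize row 1 (÷-2) = (0, 1, 2, -1)
  row 0: subtract -3/4×row1 = (1, 0, 3/2, -1/2)
  row 2: subtract 17/4×row1 = (0, 0, -19/2, 1/2)
  row 3: subtract 9/4×row1 = (0, 0, -1/2, 3/2)
step 3: normalize row 2 (÷-19/2) = (0, 0, 1, -1/19)
  row 0: subtract 3/2×row2 = (1, 0, 0, -8/19)
  row 1: subtract 2×row2 = (0, 1, 0, -17/19)
  row 3: subtract -1/2×row2 = (0, 0, 0, 28/19)
step 4: normalize row 3 (÷28/19) = (0, 0, 0, 1)
  row 0: subtract -8/19×row3 = (1, 0, 0, 0)
  row 1: subtract -17/19×row3 = (0, 1, 0, 0)
  row 2: subtract -1/19×row3 = (0, 0, 1, 0)

pivot columns: 0, 1, 2, 3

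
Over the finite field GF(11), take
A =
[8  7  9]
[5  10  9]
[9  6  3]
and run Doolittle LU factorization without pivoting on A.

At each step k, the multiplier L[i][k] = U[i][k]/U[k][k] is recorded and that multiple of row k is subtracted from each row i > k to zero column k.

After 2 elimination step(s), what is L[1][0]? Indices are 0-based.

L[1][0] = 2

[col 0] pivot 8
  R1 -= 2*R0 → (0, 7, 2)  (L[1][0] := 2)
  R2 -= 8*R0 → (0, 5, 8)  (L[2][0] := 8)
[col 1] pivot 7
  R2 -= 7*R1 → (0, 0, 5)  (L[2][1] := 7)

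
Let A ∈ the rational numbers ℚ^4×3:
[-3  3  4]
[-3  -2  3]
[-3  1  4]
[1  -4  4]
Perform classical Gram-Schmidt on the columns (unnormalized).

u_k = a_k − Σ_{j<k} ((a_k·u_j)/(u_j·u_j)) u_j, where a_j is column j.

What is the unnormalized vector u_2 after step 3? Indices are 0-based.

u_2 = (386/185, -743/370, 157/185, 1029/370)

Step 1: u_0 = a_0 = (-3, -3, -3, 1).
Step 2: u_1 = a_1 − (-5/14)·u_0 = (27/14, -43/14, -1/14, -51/14).
Step 3: u_2 = a_2 − (-29/28)·u_0 − (-229/370)·u_1 = (386/185, -743/370, 157/185, 1029/370).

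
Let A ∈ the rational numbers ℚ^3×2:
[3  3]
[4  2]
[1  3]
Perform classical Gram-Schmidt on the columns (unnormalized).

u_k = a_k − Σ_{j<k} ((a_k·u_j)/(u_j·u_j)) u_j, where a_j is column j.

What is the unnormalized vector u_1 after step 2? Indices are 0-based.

Step 1: u_0 = a_0 = (3, 4, 1).
Step 2: u_1 = a_1 − (10/13)·u_0 = (9/13, -14/13, 29/13).

u_1 = (9/13, -14/13, 29/13)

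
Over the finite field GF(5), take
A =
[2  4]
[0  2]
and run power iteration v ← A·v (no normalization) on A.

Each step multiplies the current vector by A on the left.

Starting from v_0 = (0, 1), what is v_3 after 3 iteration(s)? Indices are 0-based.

v_0 = (0, 1).
v_1 = A·v_0 = (4, 2).
v_2 = A·v_1 = (1, 4).
v_3 = A·v_2 = (3, 3).

v_3 = (3, 3)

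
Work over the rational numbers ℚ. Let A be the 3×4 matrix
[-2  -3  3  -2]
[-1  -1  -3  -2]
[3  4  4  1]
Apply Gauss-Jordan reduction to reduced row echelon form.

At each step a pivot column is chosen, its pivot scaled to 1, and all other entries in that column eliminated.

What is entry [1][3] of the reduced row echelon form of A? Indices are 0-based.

M[1][3] = -35/4

pivot(0,0)=-2: scale R0 → (1, 3/2, -3/2, 1)
  clear (1,0): R1 −= (-1)R0 → (0, 1/2, -9/2, -1)
  clear (2,0): R2 −= (3)R0 → (0, -1/2, 17/2, -2)
pivot(1,1)=1/2: scale R1 → (0, 1, -9, -2)
  clear (0,1): R0 −= (3/2)R1 → (1, 0, 12, 4)
  clear (2,1): R2 −= (-1/2)R1 → (0, 0, 4, -3)
pivot(2,2)=4: scale R2 → (0, 0, 1, -3/4)
  clear (0,2): R0 −= (12)R2 → (1, 0, 0, 13)
  clear (1,2): R1 −= (-9)R2 → (0, 1, 0, -35/4)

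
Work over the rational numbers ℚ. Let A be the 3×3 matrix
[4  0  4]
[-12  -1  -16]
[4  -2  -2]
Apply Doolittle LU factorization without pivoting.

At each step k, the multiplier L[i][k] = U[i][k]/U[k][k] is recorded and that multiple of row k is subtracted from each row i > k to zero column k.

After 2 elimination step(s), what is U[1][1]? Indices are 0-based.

k=0: U[0][0]=4
  eliminate (1,0): mult=-3, new row 1: (0, -1, -4); set L[1][0]=-3
  eliminate (2,0): mult=1, new row 2: (0, -2, -6); set L[2][0]=1
k=1: U[1][1]=-1
  eliminate (2,1): mult=2, new row 2: (0, 0, 2); set L[2][1]=2

U[1][1] = -1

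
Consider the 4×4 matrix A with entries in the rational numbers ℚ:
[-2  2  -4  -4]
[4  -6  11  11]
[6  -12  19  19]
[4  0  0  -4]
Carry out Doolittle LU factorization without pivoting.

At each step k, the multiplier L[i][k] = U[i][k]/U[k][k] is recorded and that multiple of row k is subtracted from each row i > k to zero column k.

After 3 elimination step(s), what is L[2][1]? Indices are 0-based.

L[2][1] = 3

k=0: U[0][0]=-2
  eliminate (1,0): mult=-2, new row 1: (0, -2, 3, 3); set L[1][0]=-2
  eliminate (2,0): mult=-3, new row 2: (0, -6, 7, 7); set L[2][0]=-3
  eliminate (3,0): mult=-2, new row 3: (0, 4, -8, -12); set L[3][0]=-2
k=1: U[1][1]=-2
  eliminate (2,1): mult=3, new row 2: (0, 0, -2, -2); set L[2][1]=3
  eliminate (3,1): mult=-2, new row 3: (0, 0, -2, -6); set L[3][1]=-2
k=2: U[2][2]=-2
  eliminate (3,2): mult=1, new row 3: (0, 0, 0, -4); set L[3][2]=1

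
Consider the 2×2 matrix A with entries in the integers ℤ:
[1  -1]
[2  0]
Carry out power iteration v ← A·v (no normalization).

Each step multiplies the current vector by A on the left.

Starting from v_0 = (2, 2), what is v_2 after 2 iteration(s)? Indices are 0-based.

v_2 = (-4, 0)

v_0 = (2, 2).
v_1 = A·v_0 = (0, 4).
v_2 = A·v_1 = (-4, 0).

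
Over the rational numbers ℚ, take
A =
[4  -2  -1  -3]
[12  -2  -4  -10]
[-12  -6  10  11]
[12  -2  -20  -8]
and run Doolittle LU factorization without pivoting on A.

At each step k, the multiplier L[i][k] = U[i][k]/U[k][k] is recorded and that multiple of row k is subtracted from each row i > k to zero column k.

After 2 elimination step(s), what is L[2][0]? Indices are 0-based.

[col 0] pivot 4
  R1 -= 3*R0 → (0, 4, -1, -1)  (L[1][0] := 3)
  R2 -= -3*R0 → (0, -12, 7, 2)  (L[2][0] := -3)
  R3 -= 3*R0 → (0, 4, -17, 1)  (L[3][0] := 3)
[col 1] pivot 4
  R2 -= -3*R1 → (0, 0, 4, -1)  (L[2][1] := -3)
  R3 -= 1*R1 → (0, 0, -16, 2)  (L[3][1] := 1)

L[2][0] = -3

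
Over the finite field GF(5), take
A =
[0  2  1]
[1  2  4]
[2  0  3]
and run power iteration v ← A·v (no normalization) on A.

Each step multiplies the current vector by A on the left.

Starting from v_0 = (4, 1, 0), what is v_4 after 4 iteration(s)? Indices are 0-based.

v_0 = (4, 1, 0).
v_1 = A·v_0 = (2, 1, 3).
v_2 = A·v_1 = (0, 1, 3).
v_3 = A·v_2 = (0, 4, 4).
v_4 = A·v_3 = (2, 4, 2).

v_4 = (2, 4, 2)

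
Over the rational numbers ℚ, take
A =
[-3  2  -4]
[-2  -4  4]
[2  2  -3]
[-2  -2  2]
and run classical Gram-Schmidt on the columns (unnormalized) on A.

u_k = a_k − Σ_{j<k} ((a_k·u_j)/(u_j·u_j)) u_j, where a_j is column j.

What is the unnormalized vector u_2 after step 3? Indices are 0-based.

u_2 = (-16/61, -40/61, -125/122, 3/122)

Step 1: u_0 = a_0 = (-3, -2, 2, -2).
Step 2: u_1 = a_1 − (10/21)·u_0 = (24/7, -64/21, 22/21, -22/21).
Step 3: u_2 = a_2 − (-2/7)·u_0 − (-327/244)·u_1 = (-16/61, -40/61, -125/122, 3/122).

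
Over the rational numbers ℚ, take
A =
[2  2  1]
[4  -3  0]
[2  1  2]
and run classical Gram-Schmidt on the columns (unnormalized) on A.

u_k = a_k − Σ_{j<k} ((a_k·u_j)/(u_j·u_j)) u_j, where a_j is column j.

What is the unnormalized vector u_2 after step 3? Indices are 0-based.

Step 1: u_0 = a_0 = (2, 4, 2).
Step 2: u_1 = a_1 − (-1/4)·u_0 = (5/2, -2, 3/2).
Step 3: u_2 = a_2 − (1/4)·u_0 − (11/25)·u_1 = (-3/5, -3/25, 21/25).

u_2 = (-3/5, -3/25, 21/25)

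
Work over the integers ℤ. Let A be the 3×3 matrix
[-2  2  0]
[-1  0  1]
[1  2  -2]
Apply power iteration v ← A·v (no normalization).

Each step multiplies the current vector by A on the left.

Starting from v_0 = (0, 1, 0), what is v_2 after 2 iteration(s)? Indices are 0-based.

v_2 = (-4, 0, -2)

v_0 = (0, 1, 0).
v_1 = A·v_0 = (2, 0, 2).
v_2 = A·v_1 = (-4, 0, -2).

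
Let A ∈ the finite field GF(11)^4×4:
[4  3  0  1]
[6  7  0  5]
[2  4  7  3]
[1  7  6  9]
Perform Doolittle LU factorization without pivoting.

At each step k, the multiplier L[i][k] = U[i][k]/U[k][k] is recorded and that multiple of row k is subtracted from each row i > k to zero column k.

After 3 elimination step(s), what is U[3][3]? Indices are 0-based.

U[3][3] = 4

[col 0] pivot 4
  R1 -= 7*R0 → (0, 8, 0, 9)  (L[1][0] := 7)
  R2 -= 6*R0 → (0, 8, 7, 8)  (L[2][0] := 6)
  R3 -= 3*R0 → (0, 9, 6, 6)  (L[3][0] := 3)
[col 1] pivot 8
  R2 -= 1*R1 → (0, 0, 7, 10)  (L[2][1] := 1)
  R3 -= 8*R1 → (0, 0, 6, 0)  (L[3][1] := 8)
[col 2] pivot 7
  R3 -= 4*R2 → (0, 0, 0, 4)  (L[3][2] := 4)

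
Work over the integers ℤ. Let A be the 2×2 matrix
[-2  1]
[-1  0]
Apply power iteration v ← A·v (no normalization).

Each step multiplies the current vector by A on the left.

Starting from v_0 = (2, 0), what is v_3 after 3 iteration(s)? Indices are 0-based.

v_3 = (-8, -6)

v_0 = (2, 0).
v_1 = A·v_0 = (-4, -2).
v_2 = A·v_1 = (6, 4).
v_3 = A·v_2 = (-8, -6).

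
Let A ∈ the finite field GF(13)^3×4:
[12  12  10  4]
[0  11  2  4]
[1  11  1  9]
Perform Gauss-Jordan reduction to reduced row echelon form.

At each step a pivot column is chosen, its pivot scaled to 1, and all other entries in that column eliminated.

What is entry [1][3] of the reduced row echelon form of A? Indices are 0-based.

step 1: normalize row 0 (÷12) = (1, 1, 3, 9)
  row 2: subtract 1×row0 = (0, 10, 11, 0)
step 2: normalize row 1 (÷11) = (0, 1, 12, 11)
  row 0: subtract 1×row1 = (1, 0, 4, 11)
  row 2: subtract 10×row1 = (0, 0, 8, 7)
step 3: normalize row 2 (÷8) = (0, 0, 1, 9)
  row 0: subtract 4×row2 = (1, 0, 0, 1)
  row 1: subtract 12×row2 = (0, 1, 0, 7)

M[1][3] = 7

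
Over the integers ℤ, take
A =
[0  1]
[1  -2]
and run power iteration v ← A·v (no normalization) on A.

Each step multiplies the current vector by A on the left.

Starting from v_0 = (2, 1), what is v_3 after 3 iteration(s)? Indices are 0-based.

v_3 = (1, -2)

v_0 = (2, 1).
v_1 = A·v_0 = (1, 0).
v_2 = A·v_1 = (0, 1).
v_3 = A·v_2 = (1, -2).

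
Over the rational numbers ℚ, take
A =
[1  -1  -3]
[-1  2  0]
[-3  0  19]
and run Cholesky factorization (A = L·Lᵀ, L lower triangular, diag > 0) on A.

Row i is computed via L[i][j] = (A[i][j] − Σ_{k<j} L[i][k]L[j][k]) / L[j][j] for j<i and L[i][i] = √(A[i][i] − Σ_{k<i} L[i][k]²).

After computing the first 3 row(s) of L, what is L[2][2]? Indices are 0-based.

Step 1: L[0][0] = √(1) = 1.
  L[1][0] = (-1) / L[0][0] = -1.
Step 2: L[1][1] = √(1) = 1.
  L[2][0] = (-3) / L[0][0] = -3.
  L[2][1] = (-3) / L[1][1] = -3.
Step 3: L[2][2] = √(1) = 1.

L[2][2] = 1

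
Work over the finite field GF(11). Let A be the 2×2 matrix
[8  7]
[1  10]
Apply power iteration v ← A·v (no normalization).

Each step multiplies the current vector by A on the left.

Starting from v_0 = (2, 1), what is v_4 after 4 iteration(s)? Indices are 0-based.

v_0 = (2, 1).
v_1 = A·v_0 = (1, 1).
v_2 = A·v_1 = (4, 0).
v_3 = A·v_2 = (10, 4).
v_4 = A·v_3 = (9, 6).

v_4 = (9, 6)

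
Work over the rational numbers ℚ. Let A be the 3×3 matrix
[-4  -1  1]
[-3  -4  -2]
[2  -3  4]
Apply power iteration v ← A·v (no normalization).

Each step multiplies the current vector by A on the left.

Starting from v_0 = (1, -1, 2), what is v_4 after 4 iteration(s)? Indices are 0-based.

v_0 = (1, -1, 2).
v_1 = A·v_0 = (-1, -3, 13).
v_2 = A·v_1 = (20, -11, 59).
v_3 = A·v_2 = (-10, -134, 309).
v_4 = A·v_3 = (483, -52, 1618).

v_4 = (483, -52, 1618)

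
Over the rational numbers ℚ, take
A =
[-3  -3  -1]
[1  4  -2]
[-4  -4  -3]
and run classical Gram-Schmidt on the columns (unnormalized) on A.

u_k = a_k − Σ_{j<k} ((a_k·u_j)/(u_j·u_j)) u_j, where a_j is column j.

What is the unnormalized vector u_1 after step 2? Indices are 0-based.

u_1 = (9/26, 75/26, 6/13)

Step 1: u_0 = a_0 = (-3, 1, -4).
Step 2: u_1 = a_1 − (29/26)·u_0 = (9/26, 75/26, 6/13).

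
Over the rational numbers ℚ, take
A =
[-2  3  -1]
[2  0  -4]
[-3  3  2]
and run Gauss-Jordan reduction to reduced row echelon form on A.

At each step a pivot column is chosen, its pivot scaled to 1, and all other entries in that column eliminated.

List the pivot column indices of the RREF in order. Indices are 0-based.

pivot columns: 0, 1, 2

step 1: normalize row 0 (÷-2) = (1, -3/2, 1/2)
  row 1: subtract 2×row0 = (0, 3, -5)
  row 2: subtract -3×row0 = (0, -3/2, 7/2)
step 2: normalize row 1 (÷3) = (0, 1, -5/3)
  row 0: subtract -3/2×row1 = (1, 0, -2)
  row 2: subtract -3/2×row1 = (0, 0, 1)
step 3: normalize row 2 (÷1) = (0, 0, 1)
  row 0: subtract -2×row2 = (1, 0, 0)
  row 1: subtract -5/3×row2 = (0, 1, 0)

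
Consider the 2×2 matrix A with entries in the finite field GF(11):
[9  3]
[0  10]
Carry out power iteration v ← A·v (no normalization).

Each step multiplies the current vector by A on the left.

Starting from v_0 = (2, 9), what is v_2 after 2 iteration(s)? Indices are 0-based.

v_2 = (4, 9)

v_0 = (2, 9).
v_1 = A·v_0 = (1, 2).
v_2 = A·v_1 = (4, 9).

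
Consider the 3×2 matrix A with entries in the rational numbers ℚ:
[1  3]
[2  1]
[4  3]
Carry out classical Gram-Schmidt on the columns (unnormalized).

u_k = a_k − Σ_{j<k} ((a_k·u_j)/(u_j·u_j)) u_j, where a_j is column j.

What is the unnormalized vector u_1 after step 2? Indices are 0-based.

Step 1: u_0 = a_0 = (1, 2, 4).
Step 2: u_1 = a_1 − (17/21)·u_0 = (46/21, -13/21, -5/21).

u_1 = (46/21, -13/21, -5/21)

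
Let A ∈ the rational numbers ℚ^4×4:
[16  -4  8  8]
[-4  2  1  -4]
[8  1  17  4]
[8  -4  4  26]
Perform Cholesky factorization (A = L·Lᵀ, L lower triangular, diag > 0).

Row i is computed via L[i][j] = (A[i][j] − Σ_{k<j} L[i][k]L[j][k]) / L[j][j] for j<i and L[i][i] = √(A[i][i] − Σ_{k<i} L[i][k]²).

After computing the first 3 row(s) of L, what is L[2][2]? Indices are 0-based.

L[2][2] = 2

Step 1: L[0][0] = √(16) = 4.
  L[1][0] = (-4) / L[0][0] = -1.
Step 2: L[1][1] = √(1) = 1.
  L[2][0] = (8) / L[0][0] = 2.
  L[2][1] = (3) / L[1][1] = 3.
Step 3: L[2][2] = √(4) = 2.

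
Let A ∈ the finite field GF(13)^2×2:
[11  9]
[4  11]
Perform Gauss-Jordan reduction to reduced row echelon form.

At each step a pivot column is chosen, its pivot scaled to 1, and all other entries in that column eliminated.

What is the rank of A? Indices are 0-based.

rank = 2

pivot(0,0)=11: scale R0 → (1, 2)
  clear (1,0): R1 −= (4)R0 → (0, 3)
pivot(1,1)=3: scale R1 → (0, 1)
  clear (0,1): R0 −= (2)R1 → (1, 0)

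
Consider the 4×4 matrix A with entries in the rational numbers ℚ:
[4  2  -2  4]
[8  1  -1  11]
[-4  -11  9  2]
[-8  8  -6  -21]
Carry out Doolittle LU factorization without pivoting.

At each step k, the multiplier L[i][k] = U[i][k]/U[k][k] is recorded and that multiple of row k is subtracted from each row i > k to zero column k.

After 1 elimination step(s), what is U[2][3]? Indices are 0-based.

k=0: U[0][0]=4
  eliminate (1,0): mult=2, new row 1: (0, -3, 3, 3); set L[1][0]=2
  eliminate (2,0): mult=-1, new row 2: (0, -9, 7, 6); set L[2][0]=-1
  eliminate (3,0): mult=-2, new row 3: (0, 12, -10, -13); set L[3][0]=-2

U[2][3] = 6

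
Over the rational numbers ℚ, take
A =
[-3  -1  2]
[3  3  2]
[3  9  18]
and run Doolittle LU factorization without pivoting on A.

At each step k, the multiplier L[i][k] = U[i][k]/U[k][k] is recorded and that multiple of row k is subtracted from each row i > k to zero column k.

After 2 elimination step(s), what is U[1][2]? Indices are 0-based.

[col 0] pivot -3
  R1 -= -1*R0 → (0, 2, 4)  (L[1][0] := -1)
  R2 -= -1*R0 → (0, 8, 20)  (L[2][0] := -1)
[col 1] pivot 2
  R2 -= 4*R1 → (0, 0, 4)  (L[2][1] := 4)

U[1][2] = 4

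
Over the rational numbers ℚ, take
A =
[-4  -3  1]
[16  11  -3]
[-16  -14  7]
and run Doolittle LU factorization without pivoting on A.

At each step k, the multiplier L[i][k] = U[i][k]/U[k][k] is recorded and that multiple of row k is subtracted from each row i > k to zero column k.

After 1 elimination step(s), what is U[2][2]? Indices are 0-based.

[col 0] pivot -4
  R1 -= -4*R0 → (0, -1, 1)  (L[1][0] := -4)
  R2 -= 4*R0 → (0, -2, 3)  (L[2][0] := 4)

U[2][2] = 3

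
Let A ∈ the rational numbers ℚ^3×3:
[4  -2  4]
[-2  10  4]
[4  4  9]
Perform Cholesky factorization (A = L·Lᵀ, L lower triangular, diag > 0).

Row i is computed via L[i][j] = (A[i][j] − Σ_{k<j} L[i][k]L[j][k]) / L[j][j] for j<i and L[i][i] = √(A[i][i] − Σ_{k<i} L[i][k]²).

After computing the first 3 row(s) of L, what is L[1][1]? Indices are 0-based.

L[1][1] = 3

Step 1: L[0][0] = √(4) = 2.
  L[1][0] = (-2) / L[0][0] = -1.
Step 2: L[1][1] = √(9) = 3.
  L[2][0] = (4) / L[0][0] = 2.
  L[2][1] = (6) / L[1][1] = 2.
Step 3: L[2][2] = √(1) = 1.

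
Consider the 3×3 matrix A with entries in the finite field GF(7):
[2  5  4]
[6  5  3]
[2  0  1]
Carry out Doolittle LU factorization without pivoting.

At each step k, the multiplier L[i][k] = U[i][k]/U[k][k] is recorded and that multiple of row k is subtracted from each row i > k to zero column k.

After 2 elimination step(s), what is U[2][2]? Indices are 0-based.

[col 0] pivot 2
  R1 -= 3*R0 → (0, 4, 5)  (L[1][0] := 3)
  R2 -= 1*R0 → (0, 2, 4)  (L[2][0] := 1)
[col 1] pivot 4
  R2 -= 4*R1 → (0, 0, 5)  (L[2][1] := 4)

U[2][2] = 5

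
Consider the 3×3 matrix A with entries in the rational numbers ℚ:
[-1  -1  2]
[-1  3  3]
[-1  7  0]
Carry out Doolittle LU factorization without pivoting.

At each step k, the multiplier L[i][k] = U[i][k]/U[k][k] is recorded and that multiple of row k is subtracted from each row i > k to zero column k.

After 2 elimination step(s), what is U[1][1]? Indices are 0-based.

U[1][1] = 4

k=0: U[0][0]=-1
  eliminate (1,0): mult=1, new row 1: (0, 4, 1); set L[1][0]=1
  eliminate (2,0): mult=1, new row 2: (0, 8, -2); set L[2][0]=1
k=1: U[1][1]=4
  eliminate (2,1): mult=2, new row 2: (0, 0, -4); set L[2][1]=2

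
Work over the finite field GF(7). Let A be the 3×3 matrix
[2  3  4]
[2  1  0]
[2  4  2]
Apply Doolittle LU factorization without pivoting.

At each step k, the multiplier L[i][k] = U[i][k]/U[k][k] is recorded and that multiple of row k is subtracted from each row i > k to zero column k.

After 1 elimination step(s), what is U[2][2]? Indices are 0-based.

[col 0] pivot 2
  R1 -= 1*R0 → (0, 5, 3)  (L[1][0] := 1)
  R2 -= 1*R0 → (0, 1, 5)  (L[2][0] := 1)

U[2][2] = 5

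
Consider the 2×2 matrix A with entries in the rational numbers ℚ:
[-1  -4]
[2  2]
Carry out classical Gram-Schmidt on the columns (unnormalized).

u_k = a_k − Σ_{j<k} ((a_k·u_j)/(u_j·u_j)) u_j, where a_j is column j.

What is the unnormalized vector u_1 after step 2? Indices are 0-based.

u_1 = (-12/5, -6/5)

Step 1: u_0 = a_0 = (-1, 2).
Step 2: u_1 = a_1 − (8/5)·u_0 = (-12/5, -6/5).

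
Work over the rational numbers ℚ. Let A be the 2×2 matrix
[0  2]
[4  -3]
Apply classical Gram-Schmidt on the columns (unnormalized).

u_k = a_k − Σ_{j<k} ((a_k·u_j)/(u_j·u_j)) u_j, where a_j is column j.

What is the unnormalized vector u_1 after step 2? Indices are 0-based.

u_1 = (2, 0)

Step 1: u_0 = a_0 = (0, 4).
Step 2: u_1 = a_1 − (-3/4)·u_0 = (2, 0).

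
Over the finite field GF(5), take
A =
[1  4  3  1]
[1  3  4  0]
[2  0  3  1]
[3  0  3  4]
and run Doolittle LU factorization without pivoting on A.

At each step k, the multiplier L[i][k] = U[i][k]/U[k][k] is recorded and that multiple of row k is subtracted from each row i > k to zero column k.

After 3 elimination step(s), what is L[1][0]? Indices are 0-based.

[col 0] pivot 1
  R1 -= 1*R0 → (0, 4, 1, 4)  (L[1][0] := 1)
  R2 -= 2*R0 → (0, 2, 2, 4)  (L[2][0] := 2)
  R3 -= 3*R0 → (0, 3, 4, 1)  (L[3][0] := 3)
[col 1] pivot 4
  R2 -= 3*R1 → (0, 0, 4, 2)  (L[2][1] := 3)
  R3 -= 2*R1 → (0, 0, 2, 3)  (L[3][1] := 2)
[col 2] pivot 4
  R3 -= 3*R2 → (0, 0, 0, 2)  (L[3][2] := 3)

L[1][0] = 1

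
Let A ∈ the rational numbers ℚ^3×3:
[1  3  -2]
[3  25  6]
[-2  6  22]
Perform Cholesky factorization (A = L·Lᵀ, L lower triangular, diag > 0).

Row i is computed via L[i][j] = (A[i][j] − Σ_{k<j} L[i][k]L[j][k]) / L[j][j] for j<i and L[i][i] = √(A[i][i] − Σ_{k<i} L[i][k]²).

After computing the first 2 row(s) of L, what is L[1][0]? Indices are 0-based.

Step 1: L[0][0] = √(1) = 1.
  L[1][0] = (3) / L[0][0] = 3.
Step 2: L[1][1] = √(16) = 4.

L[1][0] = 3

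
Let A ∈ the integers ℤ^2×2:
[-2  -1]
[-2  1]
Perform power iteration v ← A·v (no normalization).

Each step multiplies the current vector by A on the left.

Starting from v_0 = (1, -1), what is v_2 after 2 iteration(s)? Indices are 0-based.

v_2 = (5, -1)

v_0 = (1, -1).
v_1 = A·v_0 = (-1, -3).
v_2 = A·v_1 = (5, -1).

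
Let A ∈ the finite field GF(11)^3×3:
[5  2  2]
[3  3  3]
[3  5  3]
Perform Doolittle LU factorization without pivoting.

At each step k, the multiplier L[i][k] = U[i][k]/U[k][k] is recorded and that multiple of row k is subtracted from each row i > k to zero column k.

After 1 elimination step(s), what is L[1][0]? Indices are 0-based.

L[1][0] = 5

[col 0] pivot 5
  R1 -= 5*R0 → (0, 4, 4)  (L[1][0] := 5)
  R2 -= 5*R0 → (0, 6, 4)  (L[2][0] := 5)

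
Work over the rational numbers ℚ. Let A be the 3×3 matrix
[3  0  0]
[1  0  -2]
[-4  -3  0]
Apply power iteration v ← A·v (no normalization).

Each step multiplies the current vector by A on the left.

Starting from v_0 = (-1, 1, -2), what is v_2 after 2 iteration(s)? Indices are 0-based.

v_0 = (-1, 1, -2).
v_1 = A·v_0 = (-3, 3, 1).
v_2 = A·v_1 = (-9, -5, 3).

v_2 = (-9, -5, 3)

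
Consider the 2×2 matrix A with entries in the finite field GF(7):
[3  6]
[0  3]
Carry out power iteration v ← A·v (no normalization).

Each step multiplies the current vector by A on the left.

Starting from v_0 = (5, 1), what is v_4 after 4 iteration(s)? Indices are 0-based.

v_4 = (3, 4)

v_0 = (5, 1).
v_1 = A·v_0 = (0, 3).
v_2 = A·v_1 = (4, 2).
v_3 = A·v_2 = (3, 6).
v_4 = A·v_3 = (3, 4).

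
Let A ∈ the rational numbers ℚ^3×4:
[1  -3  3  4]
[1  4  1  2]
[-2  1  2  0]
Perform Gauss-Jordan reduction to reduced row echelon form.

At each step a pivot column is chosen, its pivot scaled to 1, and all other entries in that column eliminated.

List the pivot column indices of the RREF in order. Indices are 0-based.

step 1: normalize row 0 (÷1) = (1, -3, 3, 4)
  row 1: subtract 1×row0 = (0, 7, -2, -2)
  row 2: subtract -2×row0 = (0, -5, 8, 8)
step 2: normalize row 1 (÷7) = (0, 1, -2/7, -2/7)
  row 0: subtract -3×row1 = (1, 0, 15/7, 22/7)
  row 2: subtract -5×row1 = (0, 0, 46/7, 46/7)
step 3: normalize row 2 (÷46/7) = (0, 0, 1, 1)
  row 0: subtract 15/7×row2 = (1, 0, 0, 1)
  row 1: subtract -2/7×row2 = (0, 1, 0, 0)

pivot columns: 0, 1, 2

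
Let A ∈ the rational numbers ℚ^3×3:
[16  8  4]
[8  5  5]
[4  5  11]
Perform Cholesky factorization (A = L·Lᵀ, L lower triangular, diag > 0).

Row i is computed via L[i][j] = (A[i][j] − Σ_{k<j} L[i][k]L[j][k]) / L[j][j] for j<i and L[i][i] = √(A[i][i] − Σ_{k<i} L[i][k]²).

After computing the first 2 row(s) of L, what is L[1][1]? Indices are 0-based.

Step 1: L[0][0] = √(16) = 4.
  L[1][0] = (8) / L[0][0] = 2.
Step 2: L[1][1] = √(1) = 1.

L[1][1] = 1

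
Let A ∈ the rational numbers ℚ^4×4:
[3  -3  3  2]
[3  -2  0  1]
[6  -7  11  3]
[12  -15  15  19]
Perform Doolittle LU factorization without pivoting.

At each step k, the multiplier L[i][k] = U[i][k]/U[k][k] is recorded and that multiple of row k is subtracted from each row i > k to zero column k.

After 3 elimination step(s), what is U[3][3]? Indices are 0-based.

U[3][3] = 2

Step 1: pivot at (0,0) is 3.
  row1 ← row1 − (1)·row0  ⇒  L[1][0]=1, U row1=(0, 1, -3, -1)
  row2 ← row2 − (2)·row0  ⇒  L[2][0]=2, U row2=(0, -1, 5, -1)
  row3 ← row3 − (4)·row0  ⇒  L[3][0]=4, U row3=(0, -3, 3, 11)
Step 2: pivot at (1,1) is 1.
  row2 ← row2 − (-1)·row1  ⇒  L[2][1]=-1, U row2=(0, 0, 2, -2)
  row3 ← row3 − (-3)·row1  ⇒  L[3][1]=-3, U row3=(0, 0, -6, 8)
Step 3: pivot at (2,2) is 2.
  row3 ← row3 − (-3)·row2  ⇒  L[3][2]=-3, U row3=(0, 0, 0, 2)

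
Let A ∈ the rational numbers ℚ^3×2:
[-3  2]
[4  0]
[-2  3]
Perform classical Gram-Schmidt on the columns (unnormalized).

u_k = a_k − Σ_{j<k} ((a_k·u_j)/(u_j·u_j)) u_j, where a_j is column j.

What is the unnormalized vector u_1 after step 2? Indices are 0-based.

u_1 = (22/29, 48/29, 63/29)

Step 1: u_0 = a_0 = (-3, 4, -2).
Step 2: u_1 = a_1 − (-12/29)·u_0 = (22/29, 48/29, 63/29).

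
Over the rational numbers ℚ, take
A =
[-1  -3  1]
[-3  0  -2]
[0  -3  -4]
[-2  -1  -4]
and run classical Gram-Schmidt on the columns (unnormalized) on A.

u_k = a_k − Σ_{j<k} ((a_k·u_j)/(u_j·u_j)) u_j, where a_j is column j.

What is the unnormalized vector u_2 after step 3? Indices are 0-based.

Step 1: u_0 = a_0 = (-1, -3, 0, -2).
Step 2: u_1 = a_1 − (5/14)·u_0 = (-37/14, 15/14, -3, -2/7).
Step 3: u_2 = a_2 − (13/14)·u_0 − (117/241)·u_1 = (774/241, 64/241, -613/241, -483/241).

u_2 = (774/241, 64/241, -613/241, -483/241)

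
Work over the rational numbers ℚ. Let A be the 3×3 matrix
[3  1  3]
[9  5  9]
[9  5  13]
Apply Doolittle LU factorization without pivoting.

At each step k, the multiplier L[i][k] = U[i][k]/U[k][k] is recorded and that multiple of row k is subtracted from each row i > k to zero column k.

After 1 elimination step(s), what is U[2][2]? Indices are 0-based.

Step 1: pivot at (0,0) is 3.
  row1 ← row1 − (3)·row0  ⇒  L[1][0]=3, U row1=(0, 2, 0)
  row2 ← row2 − (3)·row0  ⇒  L[2][0]=3, U row2=(0, 2, 4)

U[2][2] = 4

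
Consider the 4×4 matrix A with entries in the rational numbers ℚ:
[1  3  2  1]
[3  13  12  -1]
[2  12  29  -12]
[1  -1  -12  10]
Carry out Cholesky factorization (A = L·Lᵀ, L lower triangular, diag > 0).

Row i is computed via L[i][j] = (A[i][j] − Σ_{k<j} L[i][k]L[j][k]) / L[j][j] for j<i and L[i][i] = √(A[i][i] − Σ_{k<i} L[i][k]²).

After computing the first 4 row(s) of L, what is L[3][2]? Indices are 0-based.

Step 1: L[0][0] = √(1) = 1.
  L[1][0] = (3) / L[0][0] = 3.
Step 2: L[1][1] = √(4) = 2.
  L[2][0] = (2) / L[0][0] = 2.
  L[2][1] = (6) / L[1][1] = 3.
Step 3: L[2][2] = √(16) = 4.
  L[3][0] = (1) / L[0][0] = 1.
  L[3][1] = (-4) / L[1][1] = -2.
  L[3][2] = (-8) / L[2][2] = -2.
Step 4: L[3][3] = √(1) = 1.

L[3][2] = -2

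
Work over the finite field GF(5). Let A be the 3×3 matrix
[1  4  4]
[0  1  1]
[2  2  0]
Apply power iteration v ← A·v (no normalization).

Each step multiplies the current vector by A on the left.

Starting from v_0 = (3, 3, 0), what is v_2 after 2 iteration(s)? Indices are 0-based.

v_0 = (3, 3, 0).
v_1 = A·v_0 = (0, 3, 2).
v_2 = A·v_1 = (0, 0, 1).

v_2 = (0, 0, 1)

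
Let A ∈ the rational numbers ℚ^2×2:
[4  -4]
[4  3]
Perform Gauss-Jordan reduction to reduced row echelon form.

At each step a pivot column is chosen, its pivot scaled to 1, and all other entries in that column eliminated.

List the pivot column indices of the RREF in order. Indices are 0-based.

pivot columns: 0, 1

pivot(0,0)=4: scale R0 → (1, -1)
  clear (1,0): R1 −= (4)R0 → (0, 7)
pivot(1,1)=7: scale R1 → (0, 1)
  clear (0,1): R0 −= (-1)R1 → (1, 0)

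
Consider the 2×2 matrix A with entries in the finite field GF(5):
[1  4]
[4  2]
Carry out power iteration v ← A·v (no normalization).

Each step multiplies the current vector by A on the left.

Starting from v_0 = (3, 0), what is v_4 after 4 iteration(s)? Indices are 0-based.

v_0 = (3, 0).
v_1 = A·v_0 = (3, 2).
v_2 = A·v_1 = (1, 1).
v_3 = A·v_2 = (0, 1).
v_4 = A·v_3 = (4, 2).

v_4 = (4, 2)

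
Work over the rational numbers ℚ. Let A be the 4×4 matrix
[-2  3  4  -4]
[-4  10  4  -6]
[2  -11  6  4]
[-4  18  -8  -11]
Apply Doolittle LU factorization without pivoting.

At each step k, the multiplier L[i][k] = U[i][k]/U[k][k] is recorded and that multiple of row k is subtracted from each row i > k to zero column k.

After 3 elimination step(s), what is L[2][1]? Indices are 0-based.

L[2][1] = -2

[col 0] pivot -2
  R1 -= 2*R0 → (0, 4, -4, 2)  (L[1][0] := 2)
  R2 -= -1*R0 → (0, -8, 10, 0)  (L[2][0] := -1)
  R3 -= 2*R0 → (0, 12, -16, -3)  (L[3][0] := 2)
[col 1] pivot 4
  R2 -= -2*R1 → (0, 0, 2, 4)  (L[2][1] := -2)
  R3 -= 3*R1 → (0, 0, -4, -9)  (L[3][1] := 3)
[col 2] pivot 2
  R3 -= -2*R2 → (0, 0, 0, -1)  (L[3][2] := -2)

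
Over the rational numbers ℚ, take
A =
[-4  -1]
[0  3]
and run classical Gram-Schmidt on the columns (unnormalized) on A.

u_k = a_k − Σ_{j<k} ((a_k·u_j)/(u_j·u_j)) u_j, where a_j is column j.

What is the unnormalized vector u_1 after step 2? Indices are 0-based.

u_1 = (0, 3)

Step 1: u_0 = a_0 = (-4, 0).
Step 2: u_1 = a_1 − (1/4)·u_0 = (0, 3).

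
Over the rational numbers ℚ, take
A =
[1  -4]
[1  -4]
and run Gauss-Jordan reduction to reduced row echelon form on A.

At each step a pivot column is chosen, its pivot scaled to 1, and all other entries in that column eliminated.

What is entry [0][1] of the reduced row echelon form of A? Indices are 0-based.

step 1: normalize row 0 (÷1) = (1, -4)
  row 1: subtract 1×row0 = (0, 0)
skip col 1 (zero from row 1)

M[0][1] = -4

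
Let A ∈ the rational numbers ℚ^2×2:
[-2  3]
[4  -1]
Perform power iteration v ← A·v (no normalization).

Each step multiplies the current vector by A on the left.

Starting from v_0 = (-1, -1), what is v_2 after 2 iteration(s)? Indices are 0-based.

v_2 = (-7, -1)

v_0 = (-1, -1).
v_1 = A·v_0 = (-1, -3).
v_2 = A·v_1 = (-7, -1).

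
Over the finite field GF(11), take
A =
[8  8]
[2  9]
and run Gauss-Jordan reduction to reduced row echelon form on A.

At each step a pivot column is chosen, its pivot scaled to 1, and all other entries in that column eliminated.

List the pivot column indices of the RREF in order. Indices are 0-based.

step 1: normalize row 0 (÷8) = (1, 1)
  row 1: subtract 2×row0 = (0, 7)
step 2: normalize row 1 (÷7) = (0, 1)
  row 0: subtract 1×row1 = (1, 0)

pivot columns: 0, 1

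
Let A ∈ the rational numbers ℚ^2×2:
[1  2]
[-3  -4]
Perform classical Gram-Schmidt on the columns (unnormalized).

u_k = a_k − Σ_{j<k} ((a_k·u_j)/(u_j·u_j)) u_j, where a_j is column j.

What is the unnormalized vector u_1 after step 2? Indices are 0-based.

Step 1: u_0 = a_0 = (1, -3).
Step 2: u_1 = a_1 − (7/5)·u_0 = (3/5, 1/5).

u_1 = (3/5, 1/5)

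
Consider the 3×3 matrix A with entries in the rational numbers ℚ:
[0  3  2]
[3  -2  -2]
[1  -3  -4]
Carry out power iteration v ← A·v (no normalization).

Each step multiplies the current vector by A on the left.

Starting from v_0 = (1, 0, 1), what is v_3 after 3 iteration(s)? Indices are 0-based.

v_0 = (1, 0, 1).
v_1 = A·v_0 = (2, 1, -3).
v_2 = A·v_1 = (-3, 10, 11).
v_3 = A·v_2 = (52, -51, -77).

v_3 = (52, -51, -77)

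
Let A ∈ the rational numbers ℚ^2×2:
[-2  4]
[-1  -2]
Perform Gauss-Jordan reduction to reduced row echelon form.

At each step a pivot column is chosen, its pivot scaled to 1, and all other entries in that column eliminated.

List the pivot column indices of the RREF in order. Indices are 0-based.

pivot columns: 0, 1

pivot(0,0)=-2: scale R0 → (1, -2)
  clear (1,0): R1 −= (-1)R0 → (0, -4)
pivot(1,1)=-4: scale R1 → (0, 1)
  clear (0,1): R0 −= (-2)R1 → (1, 0)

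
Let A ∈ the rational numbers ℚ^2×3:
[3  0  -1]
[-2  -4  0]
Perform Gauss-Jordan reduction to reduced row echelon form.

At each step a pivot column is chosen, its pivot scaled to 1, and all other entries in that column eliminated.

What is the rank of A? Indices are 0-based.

pivot(0,0)=3: scale R0 → (1, 0, -1/3)
  clear (1,0): R1 −= (-2)R0 → (0, -4, -2/3)
pivot(1,1)=-4: scale R1 → (0, 1, 1/6)

rank = 2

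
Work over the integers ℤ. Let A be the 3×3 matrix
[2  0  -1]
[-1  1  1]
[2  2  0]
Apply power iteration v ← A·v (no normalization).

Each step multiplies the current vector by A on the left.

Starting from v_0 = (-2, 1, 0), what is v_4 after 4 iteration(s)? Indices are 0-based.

v_4 = (-18, 17, -2)

v_0 = (-2, 1, 0).
v_1 = A·v_0 = (-4, 3, -2).
v_2 = A·v_1 = (-6, 5, -2).
v_3 = A·v_2 = (-10, 9, -2).
v_4 = A·v_3 = (-18, 17, -2).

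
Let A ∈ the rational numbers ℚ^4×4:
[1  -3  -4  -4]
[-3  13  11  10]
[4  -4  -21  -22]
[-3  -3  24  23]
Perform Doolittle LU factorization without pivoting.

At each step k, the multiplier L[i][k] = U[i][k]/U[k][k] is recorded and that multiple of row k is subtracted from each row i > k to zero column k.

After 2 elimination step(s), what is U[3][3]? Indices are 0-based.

U[3][3] = 5

Step 1: pivot at (0,0) is 1.
  row1 ← row1 − (-3)·row0  ⇒  L[1][0]=-3, U row1=(0, 4, -1, -2)
  row2 ← row2 − (4)·row0  ⇒  L[2][0]=4, U row2=(0, 8, -5, -6)
  row3 ← row3 − (-3)·row0  ⇒  L[3][0]=-3, U row3=(0, -12, 12, 11)
Step 2: pivot at (1,1) is 4.
  row2 ← row2 − (2)·row1  ⇒  L[2][1]=2, U row2=(0, 0, -3, -2)
  row3 ← row3 − (-3)·row1  ⇒  L[3][1]=-3, U row3=(0, 0, 9, 5)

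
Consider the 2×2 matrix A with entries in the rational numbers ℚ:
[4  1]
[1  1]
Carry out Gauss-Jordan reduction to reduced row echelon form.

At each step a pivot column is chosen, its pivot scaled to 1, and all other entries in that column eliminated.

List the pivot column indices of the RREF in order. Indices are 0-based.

pivot columns: 0, 1

pivot(0,0)=4: scale R0 → (1, 1/4)
  clear (1,0): R1 −= (1)R0 → (0, 3/4)
pivot(1,1)=3/4: scale R1 → (0, 1)
  clear (0,1): R0 −= (1/4)R1 → (1, 0)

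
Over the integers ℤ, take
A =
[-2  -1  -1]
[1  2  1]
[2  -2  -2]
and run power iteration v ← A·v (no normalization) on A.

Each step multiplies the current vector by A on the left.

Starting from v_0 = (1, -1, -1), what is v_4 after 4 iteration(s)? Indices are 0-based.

v_4 = (-24, 2, 36)

v_0 = (1, -1, -1).
v_1 = A·v_0 = (0, -2, 6).
v_2 = A·v_1 = (-4, 2, -8).
v_3 = A·v_2 = (14, -8, 4).
v_4 = A·v_3 = (-24, 2, 36).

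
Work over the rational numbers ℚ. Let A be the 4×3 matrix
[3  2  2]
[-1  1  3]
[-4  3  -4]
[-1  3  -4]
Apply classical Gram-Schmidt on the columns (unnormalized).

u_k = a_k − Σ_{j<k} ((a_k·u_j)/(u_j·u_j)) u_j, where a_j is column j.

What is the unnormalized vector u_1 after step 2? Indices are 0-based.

Step 1: u_0 = a_0 = (3, -1, -4, -1).
Step 2: u_1 = a_1 − (-10/27)·u_0 = (28/9, 17/27, 41/27, 71/27).

u_1 = (28/9, 17/27, 41/27, 71/27)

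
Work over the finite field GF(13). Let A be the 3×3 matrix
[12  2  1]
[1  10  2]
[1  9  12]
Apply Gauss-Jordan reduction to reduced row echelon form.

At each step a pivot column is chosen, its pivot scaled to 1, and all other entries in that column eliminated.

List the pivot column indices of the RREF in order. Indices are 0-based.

pivot columns: 0, 1, 2

step 1: normalize row 0 (÷12) = (1, 11, 12)
  row 1: subtract 1×row0 = (0, 12, 3)
  row 2: subtract 1×row0 = (0, 11, 0)
step 2: normalize row 1 (÷12) = (0, 1, 10)
  row 0: subtract 11×row1 = (1, 0, 6)
  row 2: subtract 11×row1 = (0, 0, 7)
step 3: normalize row 2 (÷7) = (0, 0, 1)
  row 0: subtract 6×row2 = (1, 0, 0)
  row 1: subtract 10×row2 = (0, 1, 0)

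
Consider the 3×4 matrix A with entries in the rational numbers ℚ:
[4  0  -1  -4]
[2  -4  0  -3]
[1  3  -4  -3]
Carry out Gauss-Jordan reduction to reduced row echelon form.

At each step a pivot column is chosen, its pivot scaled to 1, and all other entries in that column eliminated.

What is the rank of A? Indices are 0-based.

[1] R0 /= 4  ⇒  (1, 0, -1/4, -1)
     R1 -= 2·R0  ⇒  (0, -4, 1/2, -1)
     R2 -= 1·R0  ⇒  (0, 3, -15/4, -2)
[2] R1 /= -4  ⇒  (0, 1, -1/8, 1/4)
     R2 -= 3·R1  ⇒  (0, 0, -27/8, -11/4)
[3] R2 /= -27/8  ⇒  (0, 0, 1, 22/27)
     R0 -= -1/4·R2  ⇒  (1, 0, 0, -43/54)
     R1 -= -1/8·R2  ⇒  (0, 1, 0, 19/54)

rank = 3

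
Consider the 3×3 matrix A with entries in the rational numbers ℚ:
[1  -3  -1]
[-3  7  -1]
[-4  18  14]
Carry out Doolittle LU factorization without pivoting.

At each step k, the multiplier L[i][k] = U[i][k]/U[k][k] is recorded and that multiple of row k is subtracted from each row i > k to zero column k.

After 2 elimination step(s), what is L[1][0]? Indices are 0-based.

L[1][0] = -3

Step 1: pivot at (0,0) is 1.
  row1 ← row1 − (-3)·row0  ⇒  L[1][0]=-3, U row1=(0, -2, -4)
  row2 ← row2 − (-4)·row0  ⇒  L[2][0]=-4, U row2=(0, 6, 10)
Step 2: pivot at (1,1) is -2.
  row2 ← row2 − (-3)·row1  ⇒  L[2][1]=-3, U row2=(0, 0, -2)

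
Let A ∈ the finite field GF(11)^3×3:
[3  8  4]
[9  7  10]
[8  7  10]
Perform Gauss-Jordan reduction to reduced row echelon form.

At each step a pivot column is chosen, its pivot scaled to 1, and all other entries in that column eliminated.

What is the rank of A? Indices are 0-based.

rank = 3

[1] R0 /= 3  ⇒  (1, 10, 5)
     R1 -= 9·R0  ⇒  (0, 5, 9)
     R2 -= 8·R0  ⇒  (0, 4, 3)
[2] R1 /= 5  ⇒  (0, 1, 4)
     R0 -= 10·R1  ⇒  (1, 0, 9)
     R2 -= 4·R1  ⇒  (0, 0, 9)
[3] R2 /= 9  ⇒  (0, 0, 1)
     R0 -= 9·R2  ⇒  (1, 0, 0)
     R1 -= 4·R2  ⇒  (0, 1, 0)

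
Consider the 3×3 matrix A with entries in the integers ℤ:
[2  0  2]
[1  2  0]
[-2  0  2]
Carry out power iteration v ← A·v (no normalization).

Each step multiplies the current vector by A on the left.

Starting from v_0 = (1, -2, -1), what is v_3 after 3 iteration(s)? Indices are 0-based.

v_0 = (1, -2, -1).
v_1 = A·v_0 = (0, -3, -4).
v_2 = A·v_1 = (-8, -6, -8).
v_3 = A·v_2 = (-32, -20, 0).

v_3 = (-32, -20, 0)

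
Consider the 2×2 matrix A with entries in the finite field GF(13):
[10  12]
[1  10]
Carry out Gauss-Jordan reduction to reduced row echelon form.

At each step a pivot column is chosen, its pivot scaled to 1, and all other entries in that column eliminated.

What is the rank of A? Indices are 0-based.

rank = 2

pivot(0,0)=10: scale R0 → (1, 9)
  clear (1,0): R1 −= (1)R0 → (0, 1)
pivot(1,1)=1: scale R1 → (0, 1)
  clear (0,1): R0 −= (9)R1 → (1, 0)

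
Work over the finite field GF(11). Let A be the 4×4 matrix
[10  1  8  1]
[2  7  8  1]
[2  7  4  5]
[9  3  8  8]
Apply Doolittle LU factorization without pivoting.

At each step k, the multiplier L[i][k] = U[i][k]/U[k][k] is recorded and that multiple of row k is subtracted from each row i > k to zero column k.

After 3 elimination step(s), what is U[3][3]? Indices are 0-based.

U[3][3] = 6

Step 1: pivot at (0,0) is 10.
  row1 ← row1 − (9)·row0  ⇒  L[1][0]=9, U row1=(0, 9, 2, 3)
  row2 ← row2 − (9)·row0  ⇒  L[2][0]=9, U row2=(0, 9, 9, 7)
  row3 ← row3 − (2)·row0  ⇒  L[3][0]=2, U row3=(0, 1, 3, 6)
Step 2: pivot at (1,1) is 9.
  row2 ← row2 − (1)·row1  ⇒  L[2][1]=1, U row2=(0, 0, 7, 4)
  row3 ← row3 − (5)·row1  ⇒  L[3][1]=5, U row3=(0, 0, 4, 2)
Step 3: pivot at (2,2) is 7.
  row3 ← row3 − (10)·row2  ⇒  L[3][2]=10, U row3=(0, 0, 0, 6)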